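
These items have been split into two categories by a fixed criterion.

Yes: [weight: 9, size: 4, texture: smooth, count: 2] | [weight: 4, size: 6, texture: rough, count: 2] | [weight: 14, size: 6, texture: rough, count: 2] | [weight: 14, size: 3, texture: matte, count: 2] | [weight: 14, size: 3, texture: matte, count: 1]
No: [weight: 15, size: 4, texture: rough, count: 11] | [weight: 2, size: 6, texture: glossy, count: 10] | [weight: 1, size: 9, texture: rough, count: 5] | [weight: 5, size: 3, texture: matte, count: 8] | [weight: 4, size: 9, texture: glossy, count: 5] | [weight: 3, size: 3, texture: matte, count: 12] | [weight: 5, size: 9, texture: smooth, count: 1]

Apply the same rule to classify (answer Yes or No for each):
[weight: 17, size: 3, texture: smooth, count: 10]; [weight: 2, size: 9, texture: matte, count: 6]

Every 'Yes' example satisfies: size ≤ 6 AND count ≤ 2. None of the 'No' examples do.
No: [weight: 17, size: 3, texture: smooth, count: 10], since size = 3, count = 10.
No: [weight: 2, size: 9, texture: matte, count: 6], since size = 9, count = 6.

No, No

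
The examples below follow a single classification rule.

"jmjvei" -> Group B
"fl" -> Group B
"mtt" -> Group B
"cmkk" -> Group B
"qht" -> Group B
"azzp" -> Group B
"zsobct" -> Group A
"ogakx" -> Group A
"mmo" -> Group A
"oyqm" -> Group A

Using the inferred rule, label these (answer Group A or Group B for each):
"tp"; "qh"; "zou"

Rule: contains 'o'. This holds for each 'Group A' example and fails for each 'Group B' one.

Group B, Group B, Group A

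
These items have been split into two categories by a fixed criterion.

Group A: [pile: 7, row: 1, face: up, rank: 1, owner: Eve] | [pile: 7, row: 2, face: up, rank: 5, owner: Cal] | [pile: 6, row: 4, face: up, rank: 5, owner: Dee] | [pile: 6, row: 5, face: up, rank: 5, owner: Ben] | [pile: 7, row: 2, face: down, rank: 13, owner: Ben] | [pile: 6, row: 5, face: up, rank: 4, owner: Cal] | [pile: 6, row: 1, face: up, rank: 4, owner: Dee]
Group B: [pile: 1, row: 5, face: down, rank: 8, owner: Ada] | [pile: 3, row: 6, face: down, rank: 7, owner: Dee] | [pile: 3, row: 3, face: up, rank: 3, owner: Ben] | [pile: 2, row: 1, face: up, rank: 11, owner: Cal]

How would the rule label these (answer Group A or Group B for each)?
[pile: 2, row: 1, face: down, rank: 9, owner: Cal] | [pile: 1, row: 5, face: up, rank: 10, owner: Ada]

Group B, Group B

A rule that fits every label: pile ≥ 6 — true of each 'Group A' example, false of each 'Group B' one.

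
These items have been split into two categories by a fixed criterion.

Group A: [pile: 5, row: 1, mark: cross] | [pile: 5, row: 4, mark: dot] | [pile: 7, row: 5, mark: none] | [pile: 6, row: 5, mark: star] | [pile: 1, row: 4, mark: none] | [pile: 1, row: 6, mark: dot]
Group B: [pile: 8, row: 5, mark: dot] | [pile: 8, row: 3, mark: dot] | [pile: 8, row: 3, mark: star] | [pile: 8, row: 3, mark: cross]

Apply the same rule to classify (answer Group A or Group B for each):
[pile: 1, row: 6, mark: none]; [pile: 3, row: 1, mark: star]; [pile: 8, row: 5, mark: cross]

The classifier is using: pile ≤ 7.
[pile: 1, row: 6, mark: none] — pile = 1, hence Group A.
[pile: 3, row: 1, mark: star] — pile = 3, hence Group A.
[pile: 8, row: 5, mark: cross] — pile = 8, hence Group B.

Group A, Group A, Group B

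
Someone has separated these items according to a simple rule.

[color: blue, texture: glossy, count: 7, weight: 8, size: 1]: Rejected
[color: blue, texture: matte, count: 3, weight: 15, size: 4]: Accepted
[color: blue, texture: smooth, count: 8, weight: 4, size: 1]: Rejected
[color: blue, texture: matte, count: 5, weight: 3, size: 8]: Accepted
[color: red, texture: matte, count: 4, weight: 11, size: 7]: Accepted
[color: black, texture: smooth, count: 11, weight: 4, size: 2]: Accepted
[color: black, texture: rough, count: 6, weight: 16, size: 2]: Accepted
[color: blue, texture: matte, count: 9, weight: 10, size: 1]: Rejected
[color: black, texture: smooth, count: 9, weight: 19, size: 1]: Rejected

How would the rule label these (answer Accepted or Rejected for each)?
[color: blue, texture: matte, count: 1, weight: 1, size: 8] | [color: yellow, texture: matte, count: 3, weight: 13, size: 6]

Accepted, Accepted

The simplest hypothesis consistent with all the labels is: size ≥ 2.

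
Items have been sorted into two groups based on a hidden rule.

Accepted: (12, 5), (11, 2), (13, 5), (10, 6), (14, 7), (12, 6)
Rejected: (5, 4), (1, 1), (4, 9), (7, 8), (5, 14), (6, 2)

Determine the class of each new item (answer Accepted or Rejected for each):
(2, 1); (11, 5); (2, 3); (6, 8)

The pattern is that an item is 'Accepted' exactly when: first ≥ 8.

Rejected, Accepted, Rejected, Rejected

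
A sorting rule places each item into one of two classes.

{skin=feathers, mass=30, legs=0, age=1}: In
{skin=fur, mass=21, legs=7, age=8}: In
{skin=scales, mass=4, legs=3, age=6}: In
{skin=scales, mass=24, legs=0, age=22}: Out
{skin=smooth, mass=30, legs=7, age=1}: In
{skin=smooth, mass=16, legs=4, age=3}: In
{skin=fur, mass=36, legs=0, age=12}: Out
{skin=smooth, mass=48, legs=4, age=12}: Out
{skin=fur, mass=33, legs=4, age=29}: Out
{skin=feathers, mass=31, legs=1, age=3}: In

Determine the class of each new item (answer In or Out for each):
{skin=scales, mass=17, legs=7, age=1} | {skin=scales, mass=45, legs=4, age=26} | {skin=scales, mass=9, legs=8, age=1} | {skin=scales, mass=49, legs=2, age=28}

In, Out, In, Out

The simplest hypothesis consistent with all the labels is: age ≤ 8.
{skin=scales, mass=17, legs=7, age=1}: age = 1 — fits, so In. {skin=scales, mass=45, legs=4, age=26}: age = 26 — does not satisfy this, so Out. {skin=scales, mass=9, legs=8, age=1}: age = 1 — fits, so In. {skin=scales, mass=49, legs=2, age=28}: age = 28 — does not satisfy this, so Out.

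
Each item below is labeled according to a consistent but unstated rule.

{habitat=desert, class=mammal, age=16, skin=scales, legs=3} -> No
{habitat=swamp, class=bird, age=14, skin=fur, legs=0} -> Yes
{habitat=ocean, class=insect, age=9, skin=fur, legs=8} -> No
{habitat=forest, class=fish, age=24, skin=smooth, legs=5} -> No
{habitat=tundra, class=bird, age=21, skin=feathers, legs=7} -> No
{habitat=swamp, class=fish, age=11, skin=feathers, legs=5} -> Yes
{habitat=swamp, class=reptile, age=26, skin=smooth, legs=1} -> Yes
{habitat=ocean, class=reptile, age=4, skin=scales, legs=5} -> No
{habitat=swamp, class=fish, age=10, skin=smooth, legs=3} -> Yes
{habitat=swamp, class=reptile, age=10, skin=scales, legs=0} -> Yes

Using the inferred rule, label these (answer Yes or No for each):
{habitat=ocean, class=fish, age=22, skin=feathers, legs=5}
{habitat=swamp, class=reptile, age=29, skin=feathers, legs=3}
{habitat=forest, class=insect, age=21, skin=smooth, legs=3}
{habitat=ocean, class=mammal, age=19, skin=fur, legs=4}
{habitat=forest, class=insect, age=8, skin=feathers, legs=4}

The classifier is using: habitat is swamp.

No, Yes, No, No, No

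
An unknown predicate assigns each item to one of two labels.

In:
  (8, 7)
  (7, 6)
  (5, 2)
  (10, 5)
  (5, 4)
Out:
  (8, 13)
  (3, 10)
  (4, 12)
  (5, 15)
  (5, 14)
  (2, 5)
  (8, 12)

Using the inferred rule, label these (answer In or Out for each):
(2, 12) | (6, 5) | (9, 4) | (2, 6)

Out, In, In, Out

The distinguishing property — first > second — holds for all the 'In' cases and none of the 'Out' cases.
(2, 12): 2 < 12, does not fit → Out. (6, 5): 6 > 5, satisfies this → In. (9, 4): 9 > 4, satisfies this → In. (2, 6): 2 < 6, does not fit → Out.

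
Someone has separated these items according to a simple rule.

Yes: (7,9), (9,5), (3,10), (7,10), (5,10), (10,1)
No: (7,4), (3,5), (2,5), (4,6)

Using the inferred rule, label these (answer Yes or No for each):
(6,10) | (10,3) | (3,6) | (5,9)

Yes, Yes, No, Yes

All 'Yes' examples share one property — max ≥ 9 — and every 'No' example lacks it.
(6,10): max 10 — matches, so Yes.
(10,3): max 10 — matches, so Yes.
(3,6): max 6 — does not satisfy this, so No.
(5,9): max 9 — matches, so Yes.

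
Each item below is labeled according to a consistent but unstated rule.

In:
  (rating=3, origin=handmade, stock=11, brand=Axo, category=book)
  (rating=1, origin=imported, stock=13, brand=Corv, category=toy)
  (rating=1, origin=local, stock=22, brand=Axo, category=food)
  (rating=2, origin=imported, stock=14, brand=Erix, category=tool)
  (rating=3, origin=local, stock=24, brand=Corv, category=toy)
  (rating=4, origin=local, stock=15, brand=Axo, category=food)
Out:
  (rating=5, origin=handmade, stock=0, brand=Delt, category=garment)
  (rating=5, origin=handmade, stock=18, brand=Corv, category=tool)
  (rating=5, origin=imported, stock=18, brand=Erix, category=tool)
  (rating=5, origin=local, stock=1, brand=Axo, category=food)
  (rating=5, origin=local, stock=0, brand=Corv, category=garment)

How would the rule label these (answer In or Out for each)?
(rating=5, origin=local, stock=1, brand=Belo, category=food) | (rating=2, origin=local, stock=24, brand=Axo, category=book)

Every 'In' example satisfies: rating ≤ 4. None of the 'Out' examples do.
(rating=5, origin=local, stock=1, brand=Belo, category=food) → rating = 5 → Out. (rating=2, origin=local, stock=24, brand=Axo, category=book) → rating = 2 → In.

Out, In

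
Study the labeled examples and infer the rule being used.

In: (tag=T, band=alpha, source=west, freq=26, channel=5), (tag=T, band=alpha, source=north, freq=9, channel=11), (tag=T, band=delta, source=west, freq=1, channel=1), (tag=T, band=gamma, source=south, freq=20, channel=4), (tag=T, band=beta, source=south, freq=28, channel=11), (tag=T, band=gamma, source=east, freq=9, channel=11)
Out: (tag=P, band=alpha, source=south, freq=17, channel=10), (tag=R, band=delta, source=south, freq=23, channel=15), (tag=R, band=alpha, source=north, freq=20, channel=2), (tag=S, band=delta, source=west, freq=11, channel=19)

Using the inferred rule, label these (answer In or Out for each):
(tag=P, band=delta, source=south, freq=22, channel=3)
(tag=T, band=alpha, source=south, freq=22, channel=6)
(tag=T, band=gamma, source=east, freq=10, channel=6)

Out, In, In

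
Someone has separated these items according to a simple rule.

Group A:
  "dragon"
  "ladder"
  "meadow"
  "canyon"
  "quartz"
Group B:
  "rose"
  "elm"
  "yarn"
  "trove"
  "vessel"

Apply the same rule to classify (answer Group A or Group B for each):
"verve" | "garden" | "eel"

Every 'Group A' example satisfies: length 6 AND contains 'a'. None of the 'Group B' examples do.
Group B: "verve", since length 5, no 'a'. Group A: "garden", since length 6, has 'a'. Group B: "eel", since length 3, no 'a'.

Group B, Group A, Group B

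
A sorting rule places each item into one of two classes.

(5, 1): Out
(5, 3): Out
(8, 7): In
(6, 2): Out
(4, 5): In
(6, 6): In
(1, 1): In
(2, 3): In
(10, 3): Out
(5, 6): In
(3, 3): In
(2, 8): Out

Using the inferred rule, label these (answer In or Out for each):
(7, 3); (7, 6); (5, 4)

Out, In, In

Every 'In' example satisfies: |first − second| ≤ 1. None of the 'Out' examples do.
(7, 3) — |7−3| = 4, hence Out.
(7, 6) — |7−6| = 1, hence In.
(5, 4) — |5−4| = 1, hence In.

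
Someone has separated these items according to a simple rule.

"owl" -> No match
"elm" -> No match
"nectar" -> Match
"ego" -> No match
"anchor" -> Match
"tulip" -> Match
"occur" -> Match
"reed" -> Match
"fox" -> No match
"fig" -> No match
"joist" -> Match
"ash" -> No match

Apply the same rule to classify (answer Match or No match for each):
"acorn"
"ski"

Match, No match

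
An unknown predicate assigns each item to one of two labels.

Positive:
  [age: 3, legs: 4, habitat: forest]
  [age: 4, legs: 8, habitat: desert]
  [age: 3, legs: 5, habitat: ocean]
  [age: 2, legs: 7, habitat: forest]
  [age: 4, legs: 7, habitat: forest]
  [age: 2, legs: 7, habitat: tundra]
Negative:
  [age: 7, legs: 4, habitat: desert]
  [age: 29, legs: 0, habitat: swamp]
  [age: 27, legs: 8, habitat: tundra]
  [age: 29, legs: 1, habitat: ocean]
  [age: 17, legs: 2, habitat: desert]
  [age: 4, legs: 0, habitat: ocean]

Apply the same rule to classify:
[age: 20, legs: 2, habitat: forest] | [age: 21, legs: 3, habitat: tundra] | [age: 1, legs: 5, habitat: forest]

The common property of the 'Positive' items is: age ≤ 4 AND legs ≥ 1. No 'Negative' item has it.
[age: 20, legs: 2, habitat: forest] — age = 20, legs = 2, hence Negative.
[age: 21, legs: 3, habitat: tundra] — age = 21, legs = 3, hence Negative.
[age: 1, legs: 5, habitat: forest] — age = 1, legs = 5, hence Positive.

Negative, Negative, Positive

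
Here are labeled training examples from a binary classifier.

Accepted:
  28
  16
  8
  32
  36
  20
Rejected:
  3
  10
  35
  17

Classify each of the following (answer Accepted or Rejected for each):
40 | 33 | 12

Looking at the examples, the only property every 'Accepted' case has and every 'Rejected' case lacks is: multiple of 4.

Accepted, Rejected, Accepted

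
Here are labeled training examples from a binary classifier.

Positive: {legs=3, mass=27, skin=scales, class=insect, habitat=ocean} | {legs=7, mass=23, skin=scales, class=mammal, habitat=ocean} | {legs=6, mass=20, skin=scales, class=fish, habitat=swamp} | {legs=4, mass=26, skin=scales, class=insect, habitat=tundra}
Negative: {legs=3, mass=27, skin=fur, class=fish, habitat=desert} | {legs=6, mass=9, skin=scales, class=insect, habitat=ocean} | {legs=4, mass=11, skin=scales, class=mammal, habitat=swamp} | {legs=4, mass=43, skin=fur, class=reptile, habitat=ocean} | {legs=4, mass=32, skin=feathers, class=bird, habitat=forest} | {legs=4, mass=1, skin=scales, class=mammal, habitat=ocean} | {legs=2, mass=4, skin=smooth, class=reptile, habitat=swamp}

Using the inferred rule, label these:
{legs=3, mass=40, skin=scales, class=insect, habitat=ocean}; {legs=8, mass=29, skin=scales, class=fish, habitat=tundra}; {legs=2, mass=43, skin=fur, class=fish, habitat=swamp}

Every 'Positive' example satisfies: skin is scales AND mass ≥ 20. None of the 'Negative' examples do.

Positive, Positive, Negative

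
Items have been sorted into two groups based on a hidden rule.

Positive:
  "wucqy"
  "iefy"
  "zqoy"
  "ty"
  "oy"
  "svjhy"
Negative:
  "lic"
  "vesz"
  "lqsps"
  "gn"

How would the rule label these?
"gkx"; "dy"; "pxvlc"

Negative, Positive, Negative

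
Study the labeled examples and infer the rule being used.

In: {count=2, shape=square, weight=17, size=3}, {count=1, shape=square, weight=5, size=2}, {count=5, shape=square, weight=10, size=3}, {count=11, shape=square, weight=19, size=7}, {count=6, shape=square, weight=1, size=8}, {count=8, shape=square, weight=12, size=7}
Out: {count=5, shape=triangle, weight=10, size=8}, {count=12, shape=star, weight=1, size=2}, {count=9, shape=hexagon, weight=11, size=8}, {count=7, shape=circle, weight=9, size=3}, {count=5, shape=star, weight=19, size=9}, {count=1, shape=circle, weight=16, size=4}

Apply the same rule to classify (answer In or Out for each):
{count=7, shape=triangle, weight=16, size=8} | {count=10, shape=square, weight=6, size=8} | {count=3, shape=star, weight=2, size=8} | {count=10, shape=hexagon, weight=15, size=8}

One predicate separates the groups cleanly: shape is square.
{count=7, shape=triangle, weight=16, size=8} — shape is triangle, hence Out. {count=10, shape=square, weight=6, size=8} — shape is square, hence In. {count=3, shape=star, weight=2, size=8} — shape is star, hence Out. {count=10, shape=hexagon, weight=15, size=8} — shape is hexagon, hence Out.

Out, In, Out, Out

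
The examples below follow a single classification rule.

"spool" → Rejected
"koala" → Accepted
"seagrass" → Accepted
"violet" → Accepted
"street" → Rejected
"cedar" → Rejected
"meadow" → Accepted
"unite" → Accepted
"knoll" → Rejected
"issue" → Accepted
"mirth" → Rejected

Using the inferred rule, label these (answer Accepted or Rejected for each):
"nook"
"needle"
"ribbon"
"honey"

Rejected, Accepted, Rejected, Rejected

The classifier is using: has ≥ 3 vowels.
Rejected: "nook", since 2 vowels. Accepted: "needle", since 3 vowels. Rejected: "ribbon", since 2 vowels. Rejected: "honey", since 2 vowels.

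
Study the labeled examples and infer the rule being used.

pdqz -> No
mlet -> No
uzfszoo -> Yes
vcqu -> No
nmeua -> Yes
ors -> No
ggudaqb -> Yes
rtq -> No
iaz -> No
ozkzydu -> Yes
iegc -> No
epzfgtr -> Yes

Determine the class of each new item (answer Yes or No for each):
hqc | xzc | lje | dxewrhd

No, No, No, Yes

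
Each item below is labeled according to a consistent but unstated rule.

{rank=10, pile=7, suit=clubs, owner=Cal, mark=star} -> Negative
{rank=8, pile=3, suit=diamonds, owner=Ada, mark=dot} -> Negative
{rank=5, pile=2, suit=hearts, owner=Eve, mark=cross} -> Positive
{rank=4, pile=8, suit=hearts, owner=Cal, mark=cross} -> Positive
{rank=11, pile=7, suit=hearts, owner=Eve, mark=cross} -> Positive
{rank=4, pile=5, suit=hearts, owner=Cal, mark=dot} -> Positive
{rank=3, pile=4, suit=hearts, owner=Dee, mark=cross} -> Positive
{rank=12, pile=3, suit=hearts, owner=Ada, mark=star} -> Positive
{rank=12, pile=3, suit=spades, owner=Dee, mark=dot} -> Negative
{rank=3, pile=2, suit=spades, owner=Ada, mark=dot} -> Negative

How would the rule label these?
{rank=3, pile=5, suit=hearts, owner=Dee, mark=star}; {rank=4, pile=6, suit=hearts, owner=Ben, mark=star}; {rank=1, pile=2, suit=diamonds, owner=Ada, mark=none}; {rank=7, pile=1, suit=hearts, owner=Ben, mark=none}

Positive, Positive, Negative, Positive

The simplest hypothesis consistent with all the labels is: suit is hearts.
{rank=3, pile=5, suit=hearts, owner=Dee, mark=star} — suit is hearts, hence Positive.
{rank=4, pile=6, suit=hearts, owner=Ben, mark=star} — suit is hearts, hence Positive.
{rank=1, pile=2, suit=diamonds, owner=Ada, mark=none} — suit is diamonds, hence Negative.
{rank=7, pile=1, suit=hearts, owner=Ben, mark=none} — suit is hearts, hence Positive.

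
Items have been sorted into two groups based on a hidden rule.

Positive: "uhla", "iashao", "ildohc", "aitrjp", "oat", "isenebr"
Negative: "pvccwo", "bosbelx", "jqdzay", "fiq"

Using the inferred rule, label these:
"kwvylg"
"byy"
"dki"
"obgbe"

Comparing the two groups points to one rule — starts with a vowel.
"kwvylg" — starts with 'k', hence Negative.
"byy" — starts with 'b', hence Negative.
"dki" — starts with 'd', hence Negative.
"obgbe" — starts with 'o', hence Positive.

Negative, Negative, Negative, Positive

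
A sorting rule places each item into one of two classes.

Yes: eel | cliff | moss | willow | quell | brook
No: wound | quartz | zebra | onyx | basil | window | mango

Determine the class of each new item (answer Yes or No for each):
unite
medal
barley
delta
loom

Checking candidate rules against both groups, what survives is: has a double letter.
unite: No (no doubled letter). medal: No (no doubled letter). barley: No (no doubled letter). delta: No (no doubled letter). loom: Yes ('oo' doubled).

No, No, No, No, Yes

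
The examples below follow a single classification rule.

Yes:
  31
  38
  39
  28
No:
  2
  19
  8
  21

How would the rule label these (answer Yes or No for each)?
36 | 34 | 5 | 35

Yes, Yes, No, Yes

The simplest hypothesis consistent with all the labels is: at least 28.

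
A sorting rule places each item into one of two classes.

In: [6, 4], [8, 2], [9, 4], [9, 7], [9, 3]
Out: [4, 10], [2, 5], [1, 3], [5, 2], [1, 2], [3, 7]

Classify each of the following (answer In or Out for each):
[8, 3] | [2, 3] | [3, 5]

'In' ⟺ first ≥ 6.
[8, 3]: first 8 — fits, so In. [2, 3]: first 2 — fails this test, so Out. [3, 5]: first 3 — fails this test, so Out.

In, Out, Out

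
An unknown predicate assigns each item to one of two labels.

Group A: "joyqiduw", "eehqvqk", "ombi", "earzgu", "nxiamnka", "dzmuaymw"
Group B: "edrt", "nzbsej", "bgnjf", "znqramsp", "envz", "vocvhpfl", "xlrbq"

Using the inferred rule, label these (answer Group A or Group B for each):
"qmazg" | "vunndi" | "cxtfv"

Group B, Group A, Group B

The distinguishing property — has ≥ 2 vowels — holds for all the 'Group A' cases and none of the 'Group B' cases.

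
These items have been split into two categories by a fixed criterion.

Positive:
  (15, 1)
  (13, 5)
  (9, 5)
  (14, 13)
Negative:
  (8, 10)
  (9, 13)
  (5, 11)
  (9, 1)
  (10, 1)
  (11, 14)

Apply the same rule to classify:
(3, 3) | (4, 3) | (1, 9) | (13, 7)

Negative, Negative, Negative, Positive

A rule that fits every label: first > second AND sum ≥ 14 — true of each 'Positive' example, false of each 'Negative' one.
(3, 3) → 3 = 3, 3+3 = 6 → Negative.
(4, 3) → 4 > 3, 4+3 = 7 → Negative.
(1, 9) → 1 < 9, 1+9 = 10 → Negative.
(13, 7) → 13 > 7, 13+7 = 20 → Positive.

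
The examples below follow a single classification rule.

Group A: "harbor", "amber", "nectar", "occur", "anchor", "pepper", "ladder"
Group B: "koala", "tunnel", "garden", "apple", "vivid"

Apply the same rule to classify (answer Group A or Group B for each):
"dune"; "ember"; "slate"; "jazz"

Group B, Group A, Group B, Group B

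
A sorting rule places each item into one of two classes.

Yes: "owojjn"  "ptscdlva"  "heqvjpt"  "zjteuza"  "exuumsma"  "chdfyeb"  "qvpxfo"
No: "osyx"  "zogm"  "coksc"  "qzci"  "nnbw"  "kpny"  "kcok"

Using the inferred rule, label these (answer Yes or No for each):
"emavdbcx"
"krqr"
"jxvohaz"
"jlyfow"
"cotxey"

The rule appears to be: length ≥ 6.

Yes, No, Yes, Yes, Yes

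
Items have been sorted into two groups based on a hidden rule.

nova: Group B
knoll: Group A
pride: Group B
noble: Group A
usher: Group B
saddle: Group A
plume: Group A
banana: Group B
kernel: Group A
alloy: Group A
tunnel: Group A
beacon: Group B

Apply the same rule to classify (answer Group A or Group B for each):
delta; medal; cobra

Group A, Group A, Group B

All 'Group A' examples share one property — contains 'l' — and every 'Group B' example lacks it.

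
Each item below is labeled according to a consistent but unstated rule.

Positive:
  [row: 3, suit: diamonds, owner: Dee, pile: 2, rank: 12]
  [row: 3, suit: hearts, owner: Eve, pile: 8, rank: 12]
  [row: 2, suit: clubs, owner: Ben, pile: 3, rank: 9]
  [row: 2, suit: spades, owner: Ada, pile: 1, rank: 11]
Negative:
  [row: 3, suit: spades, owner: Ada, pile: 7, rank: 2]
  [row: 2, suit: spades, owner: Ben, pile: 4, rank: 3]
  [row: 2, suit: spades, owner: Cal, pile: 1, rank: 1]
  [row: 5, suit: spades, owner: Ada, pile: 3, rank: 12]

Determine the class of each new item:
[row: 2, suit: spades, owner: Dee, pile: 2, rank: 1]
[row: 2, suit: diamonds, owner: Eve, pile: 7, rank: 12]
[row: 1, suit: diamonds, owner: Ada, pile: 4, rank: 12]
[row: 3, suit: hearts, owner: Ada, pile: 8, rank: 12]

The classifier is using: rank ≥ 9 AND row ≤ 3.
Negative: [row: 2, suit: spades, owner: Dee, pile: 2, rank: 1], since rank = 1, row = 2. Positive: [row: 2, suit: diamonds, owner: Eve, pile: 7, rank: 12], since rank = 12, row = 2. Positive: [row: 1, suit: diamonds, owner: Ada, pile: 4, rank: 12], since rank = 12, row = 1. Positive: [row: 3, suit: hearts, owner: Ada, pile: 8, rank: 12], since rank = 12, row = 3.

Negative, Positive, Positive, Positive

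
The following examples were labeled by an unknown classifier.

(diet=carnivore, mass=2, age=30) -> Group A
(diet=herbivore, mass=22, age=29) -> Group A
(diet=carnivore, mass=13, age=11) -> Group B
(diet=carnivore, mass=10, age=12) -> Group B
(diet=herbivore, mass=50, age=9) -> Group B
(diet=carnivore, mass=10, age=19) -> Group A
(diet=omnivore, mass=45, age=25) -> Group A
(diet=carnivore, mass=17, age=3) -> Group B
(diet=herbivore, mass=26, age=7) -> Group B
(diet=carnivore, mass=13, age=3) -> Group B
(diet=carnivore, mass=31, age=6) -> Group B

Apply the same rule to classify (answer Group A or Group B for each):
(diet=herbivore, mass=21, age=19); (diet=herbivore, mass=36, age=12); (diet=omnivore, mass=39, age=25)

All 'Group A' examples share one property — age ≥ 19 — and every 'Group B' example lacks it.
(diet=herbivore, mass=21, age=19) — age = 19, hence Group A. (diet=herbivore, mass=36, age=12) — age = 12, hence Group B. (diet=omnivore, mass=39, age=25) — age = 25, hence Group A.

Group A, Group B, Group A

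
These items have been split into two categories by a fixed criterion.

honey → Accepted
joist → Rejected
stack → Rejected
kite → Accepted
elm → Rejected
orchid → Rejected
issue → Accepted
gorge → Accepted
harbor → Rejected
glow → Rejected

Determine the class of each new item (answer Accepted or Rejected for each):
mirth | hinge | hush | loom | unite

The distinguishing property — length ≥ 4 AND contains 'e' — holds for all the 'Accepted' cases and none of the 'Rejected' cases.
mirth — length 5, no 'e', hence Rejected.
hinge — length 5, has 'e', hence Accepted.
hush — length 4, no 'e', hence Rejected.
loom — length 4, no 'e', hence Rejected.
unite — length 5, has 'e', hence Accepted.

Rejected, Accepted, Rejected, Rejected, Accepted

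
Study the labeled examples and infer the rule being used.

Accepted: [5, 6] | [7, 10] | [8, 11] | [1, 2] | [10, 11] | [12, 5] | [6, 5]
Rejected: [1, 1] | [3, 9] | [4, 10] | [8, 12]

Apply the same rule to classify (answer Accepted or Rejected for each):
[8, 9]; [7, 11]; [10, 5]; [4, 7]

The classifier is using: sum is odd.
[8, 9] → 8+9 = 17 → Accepted. [7, 11] → 7+11 = 18 → Rejected. [10, 5] → 10+5 = 15 → Accepted. [4, 7] → 4+7 = 11 → Accepted.

Accepted, Rejected, Accepted, Accepted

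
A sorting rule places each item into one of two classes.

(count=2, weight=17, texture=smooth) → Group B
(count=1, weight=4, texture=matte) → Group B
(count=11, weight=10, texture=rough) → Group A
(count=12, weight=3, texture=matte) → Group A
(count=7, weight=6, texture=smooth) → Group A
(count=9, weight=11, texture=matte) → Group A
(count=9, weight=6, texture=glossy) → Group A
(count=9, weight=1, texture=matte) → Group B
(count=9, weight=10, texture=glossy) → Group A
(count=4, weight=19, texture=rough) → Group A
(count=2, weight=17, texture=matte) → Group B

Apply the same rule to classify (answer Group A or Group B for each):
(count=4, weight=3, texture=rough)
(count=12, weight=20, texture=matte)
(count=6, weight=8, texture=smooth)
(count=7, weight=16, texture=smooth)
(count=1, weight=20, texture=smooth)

A rule that fits every label: weight ≥ 3 AND count ≥ 4 — true of each 'Group A' example, false of each 'Group B' one.

Group A, Group A, Group A, Group A, Group B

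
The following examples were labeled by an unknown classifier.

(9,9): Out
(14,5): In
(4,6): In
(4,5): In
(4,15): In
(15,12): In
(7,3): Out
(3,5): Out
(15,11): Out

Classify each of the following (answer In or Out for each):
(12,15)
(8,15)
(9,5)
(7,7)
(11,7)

The simplest hypothesis consistent with all the labels is: product is even.
In: (12,15), since 12·15 = 180.
In: (8,15), since 8·15 = 120.
Out: (9,5), since 9·5 = 45.
Out: (7,7), since 7·7 = 49.
Out: (11,7), since 11·7 = 77.

In, In, Out, Out, Out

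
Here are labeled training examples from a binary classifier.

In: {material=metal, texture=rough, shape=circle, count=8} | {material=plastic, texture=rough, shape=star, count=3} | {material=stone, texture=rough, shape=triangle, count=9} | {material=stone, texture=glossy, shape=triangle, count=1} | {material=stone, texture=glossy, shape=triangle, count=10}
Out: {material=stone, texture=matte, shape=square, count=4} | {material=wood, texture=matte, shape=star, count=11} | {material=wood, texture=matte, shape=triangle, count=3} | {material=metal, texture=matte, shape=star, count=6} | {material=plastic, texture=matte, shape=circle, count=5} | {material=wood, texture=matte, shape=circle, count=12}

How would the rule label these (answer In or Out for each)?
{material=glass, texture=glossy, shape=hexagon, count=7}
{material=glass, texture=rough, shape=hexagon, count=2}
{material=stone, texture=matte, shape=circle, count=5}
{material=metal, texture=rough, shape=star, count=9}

In, In, Out, In

The simplest hypothesis consistent with all the labels is: texture is not matte.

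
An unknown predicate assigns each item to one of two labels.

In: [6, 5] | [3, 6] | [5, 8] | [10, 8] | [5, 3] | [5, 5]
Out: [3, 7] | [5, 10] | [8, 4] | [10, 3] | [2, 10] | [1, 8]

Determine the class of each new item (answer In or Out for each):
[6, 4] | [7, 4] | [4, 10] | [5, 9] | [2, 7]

The simplest hypothesis consistent with all the labels is: |first − second| ≤ 3.
[6, 4]: In (|6−4| = 2).
[7, 4]: In (|7−4| = 3).
[4, 10]: Out (|4−10| = 6).
[5, 9]: Out (|5−9| = 4).
[2, 7]: Out (|2−7| = 5).

In, In, Out, Out, Out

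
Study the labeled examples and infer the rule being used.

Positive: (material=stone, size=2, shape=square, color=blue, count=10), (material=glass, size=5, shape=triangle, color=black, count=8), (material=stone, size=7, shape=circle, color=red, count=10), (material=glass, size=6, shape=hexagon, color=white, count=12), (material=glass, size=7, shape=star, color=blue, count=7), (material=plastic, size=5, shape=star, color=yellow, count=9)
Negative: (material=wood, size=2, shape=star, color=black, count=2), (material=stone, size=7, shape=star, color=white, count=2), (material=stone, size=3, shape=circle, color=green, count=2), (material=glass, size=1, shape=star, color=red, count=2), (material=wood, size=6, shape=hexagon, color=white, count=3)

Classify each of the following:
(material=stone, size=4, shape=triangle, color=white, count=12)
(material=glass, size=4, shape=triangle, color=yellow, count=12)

A rule that fits every label: count ≥ 7 — true of each 'Positive' example, false of each 'Negative' one.
(material=stone, size=4, shape=triangle, color=white, count=12): count = 12, has this property → Positive. (material=glass, size=4, shape=triangle, color=yellow, count=12): count = 12, has this property → Positive.

Positive, Positive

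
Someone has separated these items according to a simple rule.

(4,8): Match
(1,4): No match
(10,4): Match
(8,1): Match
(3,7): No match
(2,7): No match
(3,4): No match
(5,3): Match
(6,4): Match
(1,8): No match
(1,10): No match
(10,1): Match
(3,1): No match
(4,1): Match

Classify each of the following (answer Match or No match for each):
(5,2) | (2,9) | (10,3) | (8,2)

The simplest hypothesis consistent with all the labels is: first ≥ 4.

Match, No match, Match, Match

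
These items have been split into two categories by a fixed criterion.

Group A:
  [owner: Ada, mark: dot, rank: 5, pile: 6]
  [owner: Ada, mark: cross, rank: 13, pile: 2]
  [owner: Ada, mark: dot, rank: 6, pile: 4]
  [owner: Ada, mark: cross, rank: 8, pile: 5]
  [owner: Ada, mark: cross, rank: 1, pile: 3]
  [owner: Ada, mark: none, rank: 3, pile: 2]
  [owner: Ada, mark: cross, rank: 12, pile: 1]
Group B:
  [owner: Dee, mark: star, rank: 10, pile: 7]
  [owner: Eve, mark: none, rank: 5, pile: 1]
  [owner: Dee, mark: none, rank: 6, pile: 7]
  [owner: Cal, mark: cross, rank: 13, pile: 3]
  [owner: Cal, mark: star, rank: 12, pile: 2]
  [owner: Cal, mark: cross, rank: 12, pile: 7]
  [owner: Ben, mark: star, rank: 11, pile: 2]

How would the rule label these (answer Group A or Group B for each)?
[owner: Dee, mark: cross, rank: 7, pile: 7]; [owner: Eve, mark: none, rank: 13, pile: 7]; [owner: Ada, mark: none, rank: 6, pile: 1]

Group B, Group B, Group A

Every 'Group A' example satisfies: owner is Ada. None of the 'Group B' examples do.
[owner: Dee, mark: cross, rank: 7, pile: 7]: owner is Dee, lacks this property → Group B. [owner: Eve, mark: none, rank: 13, pile: 7]: owner is Eve, lacks this property → Group B. [owner: Ada, mark: none, rank: 6, pile: 1]: owner is Ada, checks out → Group A.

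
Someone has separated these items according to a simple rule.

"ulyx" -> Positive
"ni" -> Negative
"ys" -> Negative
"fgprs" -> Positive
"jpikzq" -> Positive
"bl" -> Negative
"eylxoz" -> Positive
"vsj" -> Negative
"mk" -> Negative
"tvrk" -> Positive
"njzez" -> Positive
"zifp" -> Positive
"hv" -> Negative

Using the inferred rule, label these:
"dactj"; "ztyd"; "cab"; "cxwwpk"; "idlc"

Positive, Positive, Negative, Positive, Positive

Rule: length ≥ 4. This holds for each 'Positive' example and fails for each 'Negative' one.
"dactj" — length 5, hence Positive.
"ztyd" — length 4, hence Positive.
"cab" — length 3, hence Negative.
"cxwwpk" — length 6, hence Positive.
"idlc" — length 4, hence Positive.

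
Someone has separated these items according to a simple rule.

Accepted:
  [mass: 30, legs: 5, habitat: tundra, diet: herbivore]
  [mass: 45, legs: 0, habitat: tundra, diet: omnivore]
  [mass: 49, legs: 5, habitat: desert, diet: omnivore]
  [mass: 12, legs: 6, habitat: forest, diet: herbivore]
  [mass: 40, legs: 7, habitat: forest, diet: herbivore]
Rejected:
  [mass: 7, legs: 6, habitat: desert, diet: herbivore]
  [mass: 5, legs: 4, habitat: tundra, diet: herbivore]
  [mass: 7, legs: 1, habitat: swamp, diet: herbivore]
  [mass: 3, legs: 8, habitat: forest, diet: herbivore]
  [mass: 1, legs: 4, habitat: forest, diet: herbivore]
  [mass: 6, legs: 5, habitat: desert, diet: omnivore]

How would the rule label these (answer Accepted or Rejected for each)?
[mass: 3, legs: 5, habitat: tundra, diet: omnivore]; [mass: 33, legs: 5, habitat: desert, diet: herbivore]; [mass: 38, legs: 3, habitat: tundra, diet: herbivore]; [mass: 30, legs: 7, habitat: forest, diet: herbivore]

Rejected, Accepted, Accepted, Accepted

A rule that fits every label: mass ≥ 12 — true of each 'Accepted' example, false of each 'Rejected' one.
[mass: 3, legs: 5, habitat: tundra, diet: omnivore]: Rejected (mass = 3). [mass: 33, legs: 5, habitat: desert, diet: herbivore]: Accepted (mass = 33). [mass: 38, legs: 3, habitat: tundra, diet: herbivore]: Accepted (mass = 38). [mass: 30, legs: 7, habitat: forest, diet: herbivore]: Accepted (mass = 30).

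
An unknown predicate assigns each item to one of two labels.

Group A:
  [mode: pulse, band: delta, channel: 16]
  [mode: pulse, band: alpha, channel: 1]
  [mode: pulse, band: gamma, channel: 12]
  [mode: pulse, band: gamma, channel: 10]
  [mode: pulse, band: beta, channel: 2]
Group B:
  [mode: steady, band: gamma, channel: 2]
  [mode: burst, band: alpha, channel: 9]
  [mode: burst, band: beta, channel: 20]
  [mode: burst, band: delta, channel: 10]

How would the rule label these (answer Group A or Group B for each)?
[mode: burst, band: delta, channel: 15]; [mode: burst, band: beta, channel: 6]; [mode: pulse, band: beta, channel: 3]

Looking at the examples, the only property every 'Group A' case has and every 'Group B' case lacks is: mode is pulse.
[mode: burst, band: delta, channel: 15] → mode is burst → Group B.
[mode: burst, band: beta, channel: 6] → mode is burst → Group B.
[mode: pulse, band: beta, channel: 3] → mode is pulse → Group A.

Group B, Group B, Group A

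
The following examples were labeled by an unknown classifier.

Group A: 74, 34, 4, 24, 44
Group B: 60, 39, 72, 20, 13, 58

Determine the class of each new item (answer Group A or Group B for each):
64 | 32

Group A, Group B

The rule appears to be: ends in digit 4.
64: last digit 4 — meets the rule, so Group A.
32: last digit 2 — lacks this property, so Group B.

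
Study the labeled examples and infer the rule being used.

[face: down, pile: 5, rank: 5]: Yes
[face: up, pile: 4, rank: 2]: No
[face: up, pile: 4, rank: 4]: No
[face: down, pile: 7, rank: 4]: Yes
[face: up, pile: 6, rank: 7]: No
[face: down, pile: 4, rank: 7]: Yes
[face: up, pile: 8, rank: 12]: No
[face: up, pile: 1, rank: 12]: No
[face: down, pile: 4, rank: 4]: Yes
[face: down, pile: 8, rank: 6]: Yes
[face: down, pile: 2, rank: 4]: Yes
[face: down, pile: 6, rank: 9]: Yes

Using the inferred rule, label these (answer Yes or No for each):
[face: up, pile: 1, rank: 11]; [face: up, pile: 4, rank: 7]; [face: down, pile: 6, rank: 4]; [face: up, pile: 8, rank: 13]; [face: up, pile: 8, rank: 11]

No, No, Yes, No, No

Rule: face is down. This holds for each 'Yes' example and fails for each 'No' one.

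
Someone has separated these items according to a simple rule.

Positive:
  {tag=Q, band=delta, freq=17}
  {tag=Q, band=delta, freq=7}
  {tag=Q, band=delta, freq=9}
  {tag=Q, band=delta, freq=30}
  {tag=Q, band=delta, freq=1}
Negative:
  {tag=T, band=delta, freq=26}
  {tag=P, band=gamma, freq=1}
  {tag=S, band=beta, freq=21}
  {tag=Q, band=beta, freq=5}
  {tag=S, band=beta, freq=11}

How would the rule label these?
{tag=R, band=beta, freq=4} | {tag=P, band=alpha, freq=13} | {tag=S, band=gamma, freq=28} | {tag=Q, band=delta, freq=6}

Negative, Negative, Negative, Positive

Every 'Positive' example satisfies: band is delta AND tag is Q. None of the 'Negative' examples do.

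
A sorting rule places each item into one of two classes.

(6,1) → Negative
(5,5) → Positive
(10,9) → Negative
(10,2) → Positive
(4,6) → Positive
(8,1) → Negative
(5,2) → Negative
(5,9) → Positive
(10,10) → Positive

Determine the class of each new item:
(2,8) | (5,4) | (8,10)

Positive, Negative, Positive

Every 'Positive' example satisfies: sum is even. None of the 'Negative' examples do.
Positive: (2,8), since 2+8 = 10.
Negative: (5,4), since 5+4 = 9.
Positive: (8,10), since 8+10 = 18.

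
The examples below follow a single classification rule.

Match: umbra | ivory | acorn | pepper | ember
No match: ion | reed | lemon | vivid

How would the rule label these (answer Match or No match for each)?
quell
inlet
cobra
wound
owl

No match, No match, Match, No match, No match

The classifier is using: length ≥ 5 AND contains 'r'.
quell: length 5, no 'r', fails this test → No match. inlet: length 5, no 'r', fails this test → No match. cobra: length 5, has 'r', fits → Match. wound: length 5, no 'r', fails this test → No match. owl: length 3, no 'r', fails this test → No match.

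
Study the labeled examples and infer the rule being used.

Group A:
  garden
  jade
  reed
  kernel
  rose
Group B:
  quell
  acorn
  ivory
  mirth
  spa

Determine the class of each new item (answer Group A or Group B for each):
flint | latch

Every 'Group A' example satisfies: even length. None of the 'Group B' examples do.
flint: length 5 — fails this test, so Group B.
latch: length 5 — fails this test, so Group B.

Group B, Group B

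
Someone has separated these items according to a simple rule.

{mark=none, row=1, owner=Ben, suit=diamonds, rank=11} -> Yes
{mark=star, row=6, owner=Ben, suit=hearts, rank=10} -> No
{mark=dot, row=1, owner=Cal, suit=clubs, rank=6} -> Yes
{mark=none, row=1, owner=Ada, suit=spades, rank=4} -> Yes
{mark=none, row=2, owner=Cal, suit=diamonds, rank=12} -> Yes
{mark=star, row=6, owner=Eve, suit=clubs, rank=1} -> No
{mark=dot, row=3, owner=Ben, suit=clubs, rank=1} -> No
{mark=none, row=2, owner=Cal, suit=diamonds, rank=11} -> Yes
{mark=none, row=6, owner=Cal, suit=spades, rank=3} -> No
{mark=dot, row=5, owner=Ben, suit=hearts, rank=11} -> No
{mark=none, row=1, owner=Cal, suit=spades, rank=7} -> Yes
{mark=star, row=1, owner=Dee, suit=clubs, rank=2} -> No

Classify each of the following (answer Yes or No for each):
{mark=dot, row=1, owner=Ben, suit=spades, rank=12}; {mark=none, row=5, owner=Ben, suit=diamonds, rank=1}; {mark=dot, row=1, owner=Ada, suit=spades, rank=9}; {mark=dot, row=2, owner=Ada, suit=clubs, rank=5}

Yes, No, Yes, Yes

A rule that fits every label: row ≤ 2 AND rank ≥ 3 — true of each 'Yes' example, false of each 'No' one.
{mark=dot, row=1, owner=Ben, suit=spades, rank=12}: row = 1, rank = 12 — satisfies this, so Yes. {mark=none, row=5, owner=Ben, suit=diamonds, rank=1}: row = 5, rank = 1 — doesn't match, so No. {mark=dot, row=1, owner=Ada, suit=spades, rank=9}: row = 1, rank = 9 — satisfies this, so Yes. {mark=dot, row=2, owner=Ada, suit=clubs, rank=5}: row = 2, rank = 5 — satisfies this, so Yes.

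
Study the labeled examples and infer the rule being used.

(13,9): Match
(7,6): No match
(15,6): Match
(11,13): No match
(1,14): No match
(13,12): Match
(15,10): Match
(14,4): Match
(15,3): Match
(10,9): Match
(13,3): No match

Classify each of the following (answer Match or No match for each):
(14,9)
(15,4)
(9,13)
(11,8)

Match, Match, No match, Match

Every 'Match' example satisfies: first > second AND sum ≥ 18. None of the 'No match' examples do.
Match: (14,9), since 14 > 9, 14+9 = 23. Match: (15,4), since 15 > 4, 15+4 = 19. No match: (9,13), since 9 < 13, 9+13 = 22. Match: (11,8), since 11 > 8, 11+8 = 19.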